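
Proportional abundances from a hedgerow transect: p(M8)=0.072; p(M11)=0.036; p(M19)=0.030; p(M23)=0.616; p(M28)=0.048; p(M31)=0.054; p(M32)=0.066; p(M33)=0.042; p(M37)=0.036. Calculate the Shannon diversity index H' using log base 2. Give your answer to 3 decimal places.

Each pᵢ log₂ pᵢ term (working shown to 5 dp, full precision carried): 0.072×(-3.79586)=-0.27330, 0.036×(-4.79586)=-0.17265, 0.03×(-5.05889)=-0.15177, 0.616×(-0.69900)=-0.43058, 0.048×(-4.38082)=-0.21028, 0.054×(-4.21090)=-0.22739, 0.066×(-3.92139)=-0.25881, 0.042×(-4.57347)=-0.19209, 0.036×(-4.79586)=-0.17265.
Sum = -2.08952, so H' = 2.090.

2.090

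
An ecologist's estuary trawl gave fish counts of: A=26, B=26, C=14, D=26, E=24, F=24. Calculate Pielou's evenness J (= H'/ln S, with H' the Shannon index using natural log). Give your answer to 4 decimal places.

0.9895

Total N = 26+26+14+26+24+24 = 140, so the proportions are 0.185714, 0.185714, 0.1, 0.185714, 0.171429, 0.171429 (working shown to 6 dp, full precision carried).
H' = −Σ pᵢ ln pᵢ = −((-0.312659) + (-0.312659) + (-0.230259) + (-0.312659) + (-0.302329) + (-0.302329)) = 1.772893.
With S = 6 species, ln S = 1.791759, so J = 1.772893/1.791759 = 0.989470, i.e. 0.9895 to 4 decimal places.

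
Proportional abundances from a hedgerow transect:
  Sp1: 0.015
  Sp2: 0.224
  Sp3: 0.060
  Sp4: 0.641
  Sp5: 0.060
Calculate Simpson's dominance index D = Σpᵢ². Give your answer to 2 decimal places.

D = 0.015² + 0.224² + 0.06² + 0.641² + 0.06² = 0.0002 + 0.0502 + 0.0036 + 0.4109 + 0.0036 = 0.4685 (working shown to 4 dp, full precision carried).
To 2 decimal places, D = 0.47.

0.47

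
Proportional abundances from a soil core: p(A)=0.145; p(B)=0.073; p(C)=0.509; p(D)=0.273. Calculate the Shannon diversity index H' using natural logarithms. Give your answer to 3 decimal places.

1.169

Each pᵢ ln pᵢ term (working shown to 5 dp, full precision carried): 0.145×(-1.93102)=-0.28000, 0.073×(-2.61730)=-0.19106, 0.509×(-0.67531)=-0.34373, 0.273×(-1.29828)=-0.35443.
Sum = -1.16922, so H' = 1.169.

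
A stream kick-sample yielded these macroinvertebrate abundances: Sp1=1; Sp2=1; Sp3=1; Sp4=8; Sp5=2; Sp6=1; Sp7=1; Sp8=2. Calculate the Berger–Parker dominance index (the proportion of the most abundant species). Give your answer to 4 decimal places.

Total N = 1+1+1+8+2+1+1+2 = 17, so the proportions are 0.058824, 0.058824, 0.058824, 0.470588, 0.117647, 0.058824, 0.058824, 0.117647 (working shown to 6 dp, full precision carried).
The largest proportion is 0.470588, i.e. d = 0.4706 to 4 decimal places.

0.4706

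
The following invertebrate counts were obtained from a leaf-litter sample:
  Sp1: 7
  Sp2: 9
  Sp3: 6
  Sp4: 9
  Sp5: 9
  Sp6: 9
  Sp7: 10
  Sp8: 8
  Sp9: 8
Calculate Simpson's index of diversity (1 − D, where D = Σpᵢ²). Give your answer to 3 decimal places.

Total N = 7+9+6+9+9+9+10+8+8 = 75, so the proportions are 0.09333, 0.12, 0.08, 0.12, 0.12, 0.12, 0.13333, 0.10667, 0.10667 (working shown to 5 dp, full precision carried).
D = 0.09333² + 0.12² + 0.08² + 0.12² + 0.12² + 0.12² + 0.13333² + 0.10667² + 0.10667² = 0.00871 + 0.01440 + 0.00640 + 0.01440 + 0.01440 + 0.01440 + 0.01778 + 0.01138 + 0.01138 = 0.11324.
So 1 − D = 0.88676, i.e. 0.887 to 3 decimal places.

0.887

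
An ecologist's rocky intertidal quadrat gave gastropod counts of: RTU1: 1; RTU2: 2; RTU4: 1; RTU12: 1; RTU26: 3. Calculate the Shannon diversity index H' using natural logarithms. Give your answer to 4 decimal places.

Total N = 1+2+1+1+3 = 8, so the proportions are 0.125, 0.25, 0.125, 0.125, 0.375 (working shown to 6 dp, full precision carried).
Each pᵢ ln pᵢ term: 0.125×(-2.079442)=-0.259930, 0.25×(-1.386294)=-0.346574, 0.125×(-2.079442)=-0.259930, 0.125×(-2.079442)=-0.259930, 0.375×(-0.980829)=-0.367811.
Sum = -1.494175, so H' = 1.4942.

1.4942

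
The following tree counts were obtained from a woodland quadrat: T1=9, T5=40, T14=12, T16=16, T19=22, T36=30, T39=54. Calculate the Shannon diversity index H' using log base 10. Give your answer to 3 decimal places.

Total N = 9+40+12+16+22+30+54 = 183, so the proportions are 0.04918, 0.21858, 0.06557, 0.08743, 0.12022, 0.16393, 0.29508 (working shown to 5 dp, full precision carried).
Each pᵢ log₁₀ pᵢ term: 0.04918×(-1.30821)=-0.06434, 0.21858×(-0.66039)=-0.14435, 0.06557×(-1.18327)=-0.07759, 0.08743×(-1.05833)=-0.09253, 0.12022×(-0.92003)=-0.11060, 0.16393×(-0.78533)=-0.12874, 0.29508×(-0.53006)=-0.15641.
Sum = -0.77457, so H' = 0.775.

0.775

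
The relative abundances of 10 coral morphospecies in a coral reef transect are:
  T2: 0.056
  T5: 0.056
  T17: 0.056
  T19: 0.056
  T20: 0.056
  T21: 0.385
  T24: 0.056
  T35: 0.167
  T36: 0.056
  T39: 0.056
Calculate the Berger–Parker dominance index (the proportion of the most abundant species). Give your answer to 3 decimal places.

0.385

The largest proportion is 0.385, i.e. d = 0.385 to 3 decimal places.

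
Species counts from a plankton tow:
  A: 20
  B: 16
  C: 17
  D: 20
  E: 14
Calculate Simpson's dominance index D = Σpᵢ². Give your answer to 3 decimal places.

Total N = 20+16+17+20+14 = 87, so the proportions are 0.22989, 0.18391, 0.1954, 0.22989, 0.16092 (working shown to 5 dp, full precision carried).
D = 0.22989² + 0.18391² + 0.1954² + 0.22989² + 0.16092² = 0.05285 + 0.03382 + 0.03818 + 0.05285 + 0.02590 = 0.20359.
To 3 decimal places, D = 0.204.

0.204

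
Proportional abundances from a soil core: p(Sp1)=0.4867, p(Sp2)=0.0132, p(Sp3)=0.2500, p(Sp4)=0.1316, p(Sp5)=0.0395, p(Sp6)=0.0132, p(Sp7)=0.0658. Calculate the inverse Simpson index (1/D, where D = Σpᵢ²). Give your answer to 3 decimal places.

D = 0.4867² + 0.0132² + 0.25² + 0.1316² + 0.0395² + 0.0132² + 0.0658² = 0.236877 + 0.000174 + 0.062500 + 0.017319 + 0.001560 + 0.000174 + 0.004330 = 0.322934 (working shown to 6 dp, full precision carried).
So 1/D = 3.09661, i.e. 3.097 to 3 decimal places.

3.097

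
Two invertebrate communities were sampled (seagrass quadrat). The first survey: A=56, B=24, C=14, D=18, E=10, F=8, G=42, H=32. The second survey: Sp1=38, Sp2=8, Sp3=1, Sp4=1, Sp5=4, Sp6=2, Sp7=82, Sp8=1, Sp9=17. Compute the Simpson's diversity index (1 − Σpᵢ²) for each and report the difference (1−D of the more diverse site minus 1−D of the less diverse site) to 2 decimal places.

The first survey: N=204, proportions 0.27451, 0.117647, 0.068627, 0.088235, 0.04902, 0.039216, 0.205882, 0.156863, giving 1−D = 0.827374 (working shown to 6 dp, full precision carried).
The second survey: N=154, proportions 0.246753, 0.051948, 0.006494, 0.006494, 0.025974, 0.012987, 0.532468, 0.006494, 0.11039, giving 1−D = 0.639737.
Difference = |0.827374 − 0.639737| = 0.187637, i.e. 0.19 to 2 decimal places.

0.19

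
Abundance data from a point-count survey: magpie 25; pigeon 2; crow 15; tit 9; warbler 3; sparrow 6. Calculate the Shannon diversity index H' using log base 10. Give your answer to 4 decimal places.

Total N = 25+2+15+9+3+6 = 60, so the proportions are 0.416667, 0.033333, 0.25, 0.15, 0.05, 0.1 (working shown to 6 dp, full precision carried).
Each pᵢ log₁₀ pᵢ term: 0.416667×(-0.380211)=-0.158421, 0.033333×(-1.477121)=-0.049237, 0.25×(-0.602060)=-0.150515, 0.15×(-0.823909)=-0.123586, 0.05×(-1.301030)=-0.065051, 0.1×(-1.000000)=-0.100000.
Sum = -0.646812, so H' = 0.6468.

0.6468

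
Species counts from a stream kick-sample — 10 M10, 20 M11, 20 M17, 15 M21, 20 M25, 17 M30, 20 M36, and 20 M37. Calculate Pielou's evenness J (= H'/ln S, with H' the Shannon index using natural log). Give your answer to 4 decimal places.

0.9901

Total N = 10+20+20+15+20+17+20+20 = 142, so the proportions are 0.070423, 0.140845, 0.140845, 0.105634, 0.140845, 0.119718, 0.140845, 0.140845 (working shown to 6 dp, full precision carried).
H' = −Σ pᵢ ln pᵢ = −((-0.186848) + (-0.276070) + (-0.276070) + (-0.237441) + (-0.276070) + (-0.254116) + (-0.276070) + (-0.276070)) = 2.058753.
With S = 8 species, ln S = 2.079442, so J = 2.058753/2.079442 = 0.990051, i.e. 0.9901 to 4 decimal places.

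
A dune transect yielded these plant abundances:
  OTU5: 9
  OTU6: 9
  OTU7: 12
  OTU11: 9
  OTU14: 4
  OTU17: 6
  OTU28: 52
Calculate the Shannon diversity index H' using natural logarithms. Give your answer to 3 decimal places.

1.537

Total N = 9+9+12+9+4+6+52 = 101, so the proportions are 0.08911, 0.08911, 0.11881, 0.08911, 0.0396, 0.05941, 0.51485 (working shown to 5 dp, full precision carried).
Each pᵢ ln pᵢ term: 0.08911×(-2.41790)=-0.21546, 0.08911×(-2.41790)=-0.21546, 0.11881×(-2.13021)=-0.25309, 0.08911×(-2.41790)=-0.21546, 0.0396×(-3.22883)=-0.12787, 0.05941×(-2.82336)=-0.16772, 0.51485×(-0.66388)=-0.34180.
Sum = -1.53686, so H' = 1.537.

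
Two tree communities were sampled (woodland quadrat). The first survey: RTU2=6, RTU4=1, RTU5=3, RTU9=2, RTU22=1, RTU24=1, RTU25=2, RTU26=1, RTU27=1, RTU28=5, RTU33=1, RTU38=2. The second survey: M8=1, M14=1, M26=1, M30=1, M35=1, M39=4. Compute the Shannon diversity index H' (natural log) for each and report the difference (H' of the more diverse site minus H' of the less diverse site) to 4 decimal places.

The first survey: N=26, proportions 0.2307692, 0.0384615, 0.1153846, 0.0769231, 0.0384615, 0.0384615, 0.0769231, 0.0384615, 0.0384615, 0.1923077, 0.0384615, 0.0769231, giving H' = 2.2483863 (working shown to 7 dp, full precision carried).
The second survey: N=9, proportions 0.1111111, 0.1111111, 0.1111111, 0.1111111, 0.1111111, 0.4444444, giving H' = 1.5810938.
Difference = |2.2483863 − 1.5810938| = 0.6672925, i.e. 0.6673 to 4 decimal places.

0.6673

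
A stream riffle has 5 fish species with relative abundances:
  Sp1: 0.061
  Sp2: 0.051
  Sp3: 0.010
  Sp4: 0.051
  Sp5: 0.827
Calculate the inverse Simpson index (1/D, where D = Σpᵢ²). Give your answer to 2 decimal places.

1.44

D = 0.061² + 0.051² + 0.01² + 0.051² + 0.827² = 0.00372 + 0.00260 + 0.00010 + 0.00260 + 0.68393 = 0.69295 (working shown to 5 dp, full precision carried).
So 1/D = 1.4431, i.e. 1.44 to 2 decimal places.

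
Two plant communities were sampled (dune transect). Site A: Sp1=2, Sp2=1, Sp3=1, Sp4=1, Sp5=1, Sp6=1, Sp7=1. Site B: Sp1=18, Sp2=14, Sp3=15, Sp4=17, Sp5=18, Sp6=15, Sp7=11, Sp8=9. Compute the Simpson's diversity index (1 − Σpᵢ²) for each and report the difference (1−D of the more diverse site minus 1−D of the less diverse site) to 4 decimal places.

0.0259

Site A: N=8, proportions 0.25, 0.125, 0.125, 0.125, 0.125, 0.125, 0.125, giving 1−D = 0.843750 (working shown to 6 dp, full precision carried).
Site B: N=117, proportions 0.153846, 0.119658, 0.128205, 0.145299, 0.153846, 0.128205, 0.094017, 0.076923, giving 1−D = 0.869603.
Difference = |0.843750 − 0.869603| = 0.025853, i.e. 0.0259 to 4 decimal places.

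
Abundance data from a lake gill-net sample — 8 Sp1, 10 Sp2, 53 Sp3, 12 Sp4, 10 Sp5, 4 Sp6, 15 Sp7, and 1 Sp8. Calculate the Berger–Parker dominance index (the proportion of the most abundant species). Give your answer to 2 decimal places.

Total N = 8+10+53+12+10+4+15+1 = 113, so the proportions are 0.0708, 0.0885, 0.469, 0.1062, 0.0885, 0.0354, 0.1327, 0.0088 (working shown to 4 dp, full precision carried).
The largest proportion is 0.469, i.e. d = 0.47 to 2 decimal places.

0.47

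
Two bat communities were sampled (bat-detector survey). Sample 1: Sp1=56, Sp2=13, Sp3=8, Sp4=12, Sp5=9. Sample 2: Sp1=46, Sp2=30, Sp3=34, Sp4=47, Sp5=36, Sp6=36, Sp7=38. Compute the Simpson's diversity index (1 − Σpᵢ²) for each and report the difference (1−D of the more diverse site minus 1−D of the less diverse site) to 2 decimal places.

0.23

Sample 1: N=98, proportions 0.5714, 0.1327, 0.0816, 0.1224, 0.0918, giving 1−D = 0.6258 (working shown to 4 dp, full precision carried).
Sample 2: N=267, proportions 0.1723, 0.1124, 0.1273, 0.176, 0.1348, 0.1348, 0.1423, giving 1−D = 0.8539.
Difference = |0.6258 − 0.8539| = 0.2281, i.e. 0.23 to 2 decimal places.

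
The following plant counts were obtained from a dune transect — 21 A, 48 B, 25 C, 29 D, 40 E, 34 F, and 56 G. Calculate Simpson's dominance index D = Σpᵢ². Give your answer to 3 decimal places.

Total N = 21+48+25+29+40+34+56 = 253, so the proportions are 0.083, 0.18972, 0.09881, 0.11462, 0.1581, 0.13439, 0.22134 (working shown to 5 dp, full precision carried).
D = 0.083² + 0.18972² + 0.09881² + 0.11462² + 0.1581² + 0.13439² + 0.22134² = 0.00689 + 0.03599 + 0.00976 + 0.01314 + 0.02500 + 0.01806 + 0.04899 = 0.15784.
To 3 decimal places, D = 0.158.

0.158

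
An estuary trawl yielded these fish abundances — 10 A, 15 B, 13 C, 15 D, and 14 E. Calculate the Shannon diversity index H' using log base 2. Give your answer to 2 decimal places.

Total N = 10+15+13+15+14 = 67, so the proportions are 0.1493, 0.2239, 0.194, 0.2239, 0.209 (working shown to 4 dp, full precision carried).
Each pᵢ log₂ pᵢ term: 0.1493×(-2.7442)=-0.4096, 0.2239×(-2.1592)=-0.4834, 0.194×(-2.3656)=-0.4590, 0.2239×(-2.1592)=-0.4834, 0.209×(-2.2587)=-0.4720.
Sum = -2.3074, so H' = 2.31.

2.31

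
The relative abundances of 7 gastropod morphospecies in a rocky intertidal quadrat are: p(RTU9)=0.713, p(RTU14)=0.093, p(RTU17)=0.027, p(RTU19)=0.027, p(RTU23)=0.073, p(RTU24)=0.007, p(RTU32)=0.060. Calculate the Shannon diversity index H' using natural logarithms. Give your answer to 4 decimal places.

Each pᵢ ln pᵢ term (working shown to 6 dp, full precision carried): 0.713×(-0.338274)=-0.241189, 0.093×(-2.375156)=-0.220889, 0.027×(-3.611918)=-0.097522, 0.027×(-3.611918)=-0.097522, 0.073×(-2.617296)=-0.191063, 0.007×(-4.961845)=-0.034733, 0.06×(-2.813411)=-0.168805.
Sum = -1.051722, so H' = 1.0517.

1.0517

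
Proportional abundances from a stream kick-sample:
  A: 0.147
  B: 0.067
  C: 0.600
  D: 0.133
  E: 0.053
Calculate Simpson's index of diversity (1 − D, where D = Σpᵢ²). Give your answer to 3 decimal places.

0.593

D = 0.147² + 0.067² + 0.6² + 0.133² + 0.053² = 0.02161 + 0.00449 + 0.36000 + 0.01769 + 0.00281 = 0.40660 (working shown to 5 dp, full precision carried).
So 1 − D = 0.59340, i.e. 0.593 to 3 decimal places.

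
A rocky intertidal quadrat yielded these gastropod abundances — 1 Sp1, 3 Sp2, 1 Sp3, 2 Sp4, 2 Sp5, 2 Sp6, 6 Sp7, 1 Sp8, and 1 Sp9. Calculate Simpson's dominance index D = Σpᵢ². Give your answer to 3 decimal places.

0.169

Total N = 1+3+1+2+2+2+6+1+1 = 19, so the proportions are 0.05263, 0.15789, 0.05263, 0.10526, 0.10526, 0.10526, 0.31579, 0.05263, 0.05263 (working shown to 5 dp, full precision carried).
D = 0.05263² + 0.15789² + 0.05263² + 0.10526² + 0.10526² + 0.10526² + 0.31579² + 0.05263² + 0.05263² = 0.00277 + 0.02493 + 0.00277 + 0.01108 + 0.01108 + 0.01108 + 0.09972 + 0.00277 + 0.00277 = 0.16898.
To 3 decimal places, D = 0.169.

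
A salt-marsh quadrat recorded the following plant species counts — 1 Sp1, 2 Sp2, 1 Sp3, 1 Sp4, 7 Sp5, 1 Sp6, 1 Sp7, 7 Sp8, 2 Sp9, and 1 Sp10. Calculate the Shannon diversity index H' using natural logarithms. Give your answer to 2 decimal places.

Total N = 1+2+1+1+7+1+1+7+2+1 = 24, so the proportions are 0.0417, 0.0833, 0.0417, 0.0417, 0.2917, 0.0417, 0.0417, 0.2917, 0.0833, 0.0417 (working shown to 4 dp, full precision carried).
Each pᵢ ln pᵢ term: 0.0417×(-3.1781)=-0.1324, 0.0833×(-2.4849)=-0.2071, 0.0417×(-3.1781)=-0.1324, 0.0417×(-3.1781)=-0.1324, 0.2917×(-1.2321)=-0.3594, 0.0417×(-3.1781)=-0.1324, 0.0417×(-3.1781)=-0.1324, 0.2917×(-1.2321)=-0.3594, 0.0833×(-2.4849)=-0.2071, 0.0417×(-3.1781)=-0.1324.
Sum = -1.9274, so H' = 1.93.

1.93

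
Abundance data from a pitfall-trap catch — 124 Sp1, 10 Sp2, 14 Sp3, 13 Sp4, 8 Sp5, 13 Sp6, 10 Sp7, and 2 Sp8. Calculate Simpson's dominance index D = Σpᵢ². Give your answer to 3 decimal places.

Total N = 124+10+14+13+8+13+10+2 = 194, so the proportions are 0.63918, 0.05155, 0.07216, 0.06701, 0.04124, 0.06701, 0.05155, 0.01031 (working shown to 5 dp, full precision carried).
D = 0.63918² + 0.05155² + 0.07216² + 0.06701² + 0.04124² + 0.06701² + 0.05155² + 0.01031² = 0.40855 + 0.00266 + 0.00521 + 0.00449 + 0.00170 + 0.00449 + 0.00266 + 0.00011 = 0.42985.
To 3 decimal places, D = 0.430.

0.430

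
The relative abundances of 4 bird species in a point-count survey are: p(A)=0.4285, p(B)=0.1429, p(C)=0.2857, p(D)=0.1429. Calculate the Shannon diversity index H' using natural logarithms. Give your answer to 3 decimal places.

1.277

Each pᵢ ln pᵢ term (working shown to 5 dp, full precision carried): 0.4285×(-0.84746)=-0.36314, 0.1429×(-1.94561)=-0.27803, 0.2857×(-1.25281)=-0.35793, 0.1429×(-1.94561)=-0.27803.
Sum = -1.27712, so H' = 1.277.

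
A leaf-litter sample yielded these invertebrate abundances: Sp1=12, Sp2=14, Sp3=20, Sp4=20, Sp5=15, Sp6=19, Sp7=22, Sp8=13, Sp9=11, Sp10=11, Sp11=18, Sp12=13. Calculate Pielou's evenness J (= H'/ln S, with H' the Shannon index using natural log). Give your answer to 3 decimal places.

0.989

Total N = 12+14+20+20+15+19+22+13+11+11+18+13 = 188, so the proportions are 0.06383, 0.07447, 0.10638, 0.10638, 0.07979, 0.10106, 0.11702, 0.06915, 0.05851, 0.05851, 0.09574, 0.06915 (working shown to 5 dp, full precision carried).
H' = −Σ pᵢ ln pᵢ = −((-0.17563) + (-0.19342) + (-0.23837) + (-0.23837) + (-0.20173) + (-0.23164) + (-0.25106) + (-0.18473) + (-0.16609) + (-0.16609) + (-0.22462) + (-0.18473)) = 2.45648.
With S = 12 species, ln S = 2.48491, so J = 2.45648/2.48491 = 0.98856, i.e. 0.989 to 3 decimal places.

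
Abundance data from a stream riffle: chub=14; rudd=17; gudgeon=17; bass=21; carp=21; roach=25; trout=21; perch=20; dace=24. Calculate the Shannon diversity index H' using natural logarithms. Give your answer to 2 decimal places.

Total N = 14+17+17+21+21+25+21+20+24 = 180, so the proportions are 0.0778, 0.0944, 0.0944, 0.1167, 0.1167, 0.1389, 0.1167, 0.1111, 0.1333 (working shown to 4 dp, full precision carried).
Each pᵢ ln pᵢ term: 0.0778×(-2.5539)=-0.1986, 0.0944×(-2.3597)=-0.2229, 0.0944×(-2.3597)=-0.2229, 0.1167×(-2.1484)=-0.2507, 0.1167×(-2.1484)=-0.2507, 0.1389×(-1.9741)=-0.2742, 0.1167×(-2.1484)=-0.2507, 0.1111×(-2.1972)=-0.2441, 0.1333×(-2.0149)=-0.2687.
Sum = -2.1833, so H' = 2.18.

2.18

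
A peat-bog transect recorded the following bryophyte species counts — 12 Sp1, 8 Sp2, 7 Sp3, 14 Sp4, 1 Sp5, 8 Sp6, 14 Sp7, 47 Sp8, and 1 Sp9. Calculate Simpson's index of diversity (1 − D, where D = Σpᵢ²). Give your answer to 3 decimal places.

Total N = 12+8+7+14+1+8+14+47+1 = 112, so the proportions are 0.10714, 0.07143, 0.0625, 0.125, 0.00893, 0.07143, 0.125, 0.41964, 0.00893 (working shown to 5 dp, full precision carried).
D = 0.10714² + 0.07143² + 0.0625² + 0.125² + 0.00893² + 0.07143² + 0.125² + 0.41964² + 0.00893² = 0.01148 + 0.00510 + 0.00391 + 0.01562 + 0.00008 + 0.00510 + 0.01562 + 0.17610 + 0.00008 = 0.23310.
So 1 − D = 0.76690, i.e. 0.767 to 3 decimal places.

0.767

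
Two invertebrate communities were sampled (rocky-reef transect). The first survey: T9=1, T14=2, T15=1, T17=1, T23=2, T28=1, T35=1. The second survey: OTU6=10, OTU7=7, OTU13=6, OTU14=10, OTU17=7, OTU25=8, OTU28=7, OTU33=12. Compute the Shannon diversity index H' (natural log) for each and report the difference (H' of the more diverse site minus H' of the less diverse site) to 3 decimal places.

The first survey: N=9, proportions 0.11111, 0.22222, 0.11111, 0.11111, 0.22222, 0.11111, 0.11111, giving H' = 1.88916 (working shown to 5 dp, full precision carried).
The second survey: N=67, proportions 0.14925, 0.10448, 0.08955, 0.14925, 0.10448, 0.1194, 0.10448, 0.1791, giving H' = 2.05364.
Difference = |1.88916 − 2.05364| = 0.16448, i.e. 0.164 to 3 decimal places.

0.164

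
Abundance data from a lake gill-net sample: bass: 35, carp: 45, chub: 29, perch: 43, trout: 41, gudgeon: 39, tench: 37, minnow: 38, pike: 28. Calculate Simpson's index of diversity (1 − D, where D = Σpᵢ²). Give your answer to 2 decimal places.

Total N = 35+45+29+43+41+39+37+38+28 = 335, so the proportions are 0.1045, 0.1343, 0.0866, 0.1284, 0.1224, 0.1164, 0.1104, 0.1134, 0.0836 (working shown to 4 dp, full precision carried).
D = 0.1045² + 0.1343² + 0.0866² + 0.1284² + 0.1224² + 0.1164² + 0.1104² + 0.1134² + 0.0836² = 0.0109 + 0.0180 + 0.0075 + 0.0165 + 0.0150 + 0.0136 + 0.0122 + 0.0129 + 0.0070 = 0.1135.
So 1 − D = 0.8865, i.e. 0.89 to 2 decimal places.

0.89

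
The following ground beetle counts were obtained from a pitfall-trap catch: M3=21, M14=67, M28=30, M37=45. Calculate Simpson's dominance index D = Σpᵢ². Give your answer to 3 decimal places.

0.296

Total N = 21+67+30+45 = 163, so the proportions are 0.12883, 0.41104, 0.18405, 0.27607 (working shown to 5 dp, full precision carried).
D = 0.12883² + 0.41104² + 0.18405² + 0.27607² = 0.01660 + 0.16896 + 0.03387 + 0.07622 = 0.29565.
To 3 decimal places, D = 0.296.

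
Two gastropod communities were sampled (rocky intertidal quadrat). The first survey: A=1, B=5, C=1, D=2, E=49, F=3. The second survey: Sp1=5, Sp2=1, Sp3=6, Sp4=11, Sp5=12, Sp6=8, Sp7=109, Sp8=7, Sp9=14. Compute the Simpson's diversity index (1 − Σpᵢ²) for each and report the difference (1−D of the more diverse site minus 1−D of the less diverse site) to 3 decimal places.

0.238

The first survey: N=61, proportions 0.016393, 0.081967, 0.016393, 0.032787, 0.803279, 0.04918, giving 1−D = 0.343994 (working shown to 6 dp, full precision carried).
The second survey: N=173, proportions 0.028902, 0.00578, 0.034682, 0.063584, 0.069364, 0.046243, 0.630058, 0.040462, 0.080925, giving 1−D = 0.581777.
Difference = |0.343994 − 0.581777| = 0.237783, i.e. 0.238 to 3 decimal places.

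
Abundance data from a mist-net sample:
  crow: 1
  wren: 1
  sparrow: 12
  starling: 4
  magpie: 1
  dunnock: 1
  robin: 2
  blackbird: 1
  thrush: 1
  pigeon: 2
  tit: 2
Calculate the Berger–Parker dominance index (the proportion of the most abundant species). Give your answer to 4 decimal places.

0.4286

Total N = 1+1+12+4+1+1+2+1+1+2+2 = 28, so the proportions are 0.035714, 0.035714, 0.428571, 0.142857, 0.035714, 0.035714, 0.071429, 0.035714, 0.035714, 0.071429, 0.071429 (working shown to 6 dp, full precision carried).
The largest proportion is 0.428571, i.e. d = 0.4286 to 4 decimal places.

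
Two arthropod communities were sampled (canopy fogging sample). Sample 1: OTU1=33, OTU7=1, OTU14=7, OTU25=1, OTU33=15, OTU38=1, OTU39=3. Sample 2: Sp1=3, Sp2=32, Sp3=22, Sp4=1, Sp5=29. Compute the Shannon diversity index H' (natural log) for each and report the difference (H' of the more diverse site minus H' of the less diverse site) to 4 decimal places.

0.0269

Sample 1: N=61, proportions 0.5409836, 0.0163934, 0.1147541, 0.0163934, 0.2459016, 0.0163934, 0.0491803, giving H' = 1.2760753 (working shown to 7 dp, full precision carried).
Sample 2: N=87, proportions 0.0344828, 0.3678161, 0.2528736, 0.0114943, 0.3333333, giving H' = 1.2491966.
Difference = |1.2760753 − 1.2491966| = 0.0268787, i.e. 0.0269 to 4 decimal places.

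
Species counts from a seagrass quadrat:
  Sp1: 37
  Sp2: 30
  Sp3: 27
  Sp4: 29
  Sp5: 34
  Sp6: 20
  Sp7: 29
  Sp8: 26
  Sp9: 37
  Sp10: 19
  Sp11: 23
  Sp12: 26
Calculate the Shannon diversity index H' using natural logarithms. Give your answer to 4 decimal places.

Total N = 37+30+27+29+34+20+29+26+37+19+23+26 = 337, so the proportions are 0.109792, 0.089021, 0.080119, 0.086053, 0.10089, 0.059347, 0.086053, 0.077151, 0.109792, 0.05638, 0.068249, 0.077151 (working shown to 6 dp, full precision carried).
Each pᵢ ln pᵢ term: 0.109792×(-2.209165)=-0.242549, 0.089021×(-2.418886)=-0.215331, 0.080119×(-2.524246)=-0.202239, 0.086053×(-2.452787)=-0.211071, 0.10089×(-2.293722)=-0.231414, 0.059347×(-2.824351)=-0.167617, 0.086053×(-2.452787)=-0.211071, 0.077151×(-2.561986)=-0.197661, 0.109792×(-2.209165)=-0.242549, 0.05638×(-2.875644)=-0.162128, 0.068249×(-2.684589)=-0.183221, 0.077151×(-2.561986)=-0.197661.
Sum = -2.464513, so H' = 2.4645.

2.4645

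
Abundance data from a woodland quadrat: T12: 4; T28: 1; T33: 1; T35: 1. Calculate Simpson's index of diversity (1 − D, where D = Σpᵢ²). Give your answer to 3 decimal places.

Total N = 4+1+1+1 = 7, so the proportions are 0.57143, 0.14286, 0.14286, 0.14286 (working shown to 5 dp, full precision carried).
D = 0.57143² + 0.14286² + 0.14286² + 0.14286² = 0.32653 + 0.02041 + 0.02041 + 0.02041 = 0.38776.
So 1 − D = 0.61224, i.e. 0.612 to 3 decimal places.

0.612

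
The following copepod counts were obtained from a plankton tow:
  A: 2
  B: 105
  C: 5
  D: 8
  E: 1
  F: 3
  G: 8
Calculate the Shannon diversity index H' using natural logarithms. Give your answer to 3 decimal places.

0.832

Total N = 2+105+5+8+1+3+8 = 132, so the proportions are 0.01515, 0.79545, 0.03788, 0.06061, 0.00758, 0.02273, 0.06061 (working shown to 5 dp, full precision carried).
Each pᵢ ln pᵢ term: 0.01515×(-4.18965)=-0.06348, 0.79545×(-0.22884)=-0.18203, 0.03788×(-3.27336)=-0.12399, 0.06061×(-2.80336)=-0.16990, 0.00758×(-4.88280)=-0.03699, 0.02273×(-3.78419)=-0.08600, 0.06061×(-2.80336)=-0.16990.
Sum = -0.83230, so H' = 0.832.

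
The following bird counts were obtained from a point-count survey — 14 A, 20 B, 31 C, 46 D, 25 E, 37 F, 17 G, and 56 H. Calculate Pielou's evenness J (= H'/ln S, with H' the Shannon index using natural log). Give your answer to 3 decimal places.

Total N = 14+20+31+46+25+37+17+56 = 246, so the proportions are 0.05691, 0.0813, 0.12602, 0.18699, 0.10163, 0.15041, 0.06911, 0.22764 (working shown to 5 dp, full precision carried).
H' = −Σ pᵢ ln pᵢ = −((-0.16312) + (-0.20403) + (-0.26102) + (-0.31353) + (-0.23236) + (-0.28493) + (-0.18466) + (-0.33691)) = 1.98056.
With S = 8 species, ln S = 2.07944, so J = 1.98056/2.07944 = 0.95245, i.e. 0.952 to 3 decimal places.

0.952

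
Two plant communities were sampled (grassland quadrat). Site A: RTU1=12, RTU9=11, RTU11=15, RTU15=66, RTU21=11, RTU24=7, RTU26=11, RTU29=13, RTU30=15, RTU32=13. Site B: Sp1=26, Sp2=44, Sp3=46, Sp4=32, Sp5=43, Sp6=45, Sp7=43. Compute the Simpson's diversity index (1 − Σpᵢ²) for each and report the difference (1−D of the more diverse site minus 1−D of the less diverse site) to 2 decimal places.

Site A: N=174, proportions 0.069, 0.0632, 0.0862, 0.3793, 0.0632, 0.0402, 0.0632, 0.0747, 0.0862, 0.0747, giving 1−D = 0.8117 (working shown to 4 dp, full precision carried).
Site B: N=279, proportions 0.0932, 0.1577, 0.1649, 0.1147, 0.1541, 0.1613, 0.1541, giving 1−D = 0.8526.
Difference = |0.8117 − 0.8526| = 0.0409, i.e. 0.04 to 2 decimal places.

0.04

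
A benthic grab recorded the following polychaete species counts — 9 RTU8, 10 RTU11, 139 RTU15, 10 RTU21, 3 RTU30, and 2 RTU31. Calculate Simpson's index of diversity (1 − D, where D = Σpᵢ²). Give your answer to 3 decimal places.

Total N = 9+10+139+10+3+2 = 173, so the proportions are 0.05202, 0.0578, 0.80347, 0.0578, 0.01734, 0.01156 (working shown to 5 dp, full precision carried).
D = 0.05202² + 0.0578² + 0.80347² + 0.0578² + 0.01734² + 0.01156² = 0.00271 + 0.00334 + 0.64556 + 0.00334 + 0.00030 + 0.00013 = 0.65538.
So 1 − D = 0.34462, i.e. 0.345 to 3 decimal places.

0.345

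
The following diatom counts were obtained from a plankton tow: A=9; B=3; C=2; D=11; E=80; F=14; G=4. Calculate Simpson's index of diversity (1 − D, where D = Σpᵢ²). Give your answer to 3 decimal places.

0.549

Total N = 9+3+2+11+80+14+4 = 123, so the proportions are 0.07317, 0.02439, 0.01626, 0.08943, 0.65041, 0.11382, 0.03252 (working shown to 5 dp, full precision carried).
D = 0.07317² + 0.02439² + 0.01626² + 0.08943² + 0.65041² + 0.11382² + 0.03252² = 0.00535 + 0.00059 + 0.00026 + 0.00800 + 0.42303 + 0.01296 + 0.00106 = 0.45125.
So 1 − D = 0.54875, i.e. 0.549 to 3 decimal places.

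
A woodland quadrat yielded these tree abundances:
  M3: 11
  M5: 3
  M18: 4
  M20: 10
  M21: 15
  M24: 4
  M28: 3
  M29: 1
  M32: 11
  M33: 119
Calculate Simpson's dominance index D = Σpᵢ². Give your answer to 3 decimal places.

0.451

Total N = 11+3+4+10+15+4+3+1+11+119 = 181, so the proportions are 0.06077, 0.01657, 0.0221, 0.05525, 0.08287, 0.0221, 0.01657, 0.00552, 0.06077, 0.65746 (working shown to 5 dp, full precision carried).
D = 0.06077² + 0.01657² + 0.0221² + 0.05525² + 0.08287² + 0.0221² + 0.01657² + 0.00552² + 0.06077² + 0.65746² = 0.00369 + 0.00027 + 0.00049 + 0.00305 + 0.00687 + 0.00049 + 0.00027 + 0.00003 + 0.00369 + 0.43225 = 0.45112.
To 3 decimal places, D = 0.451.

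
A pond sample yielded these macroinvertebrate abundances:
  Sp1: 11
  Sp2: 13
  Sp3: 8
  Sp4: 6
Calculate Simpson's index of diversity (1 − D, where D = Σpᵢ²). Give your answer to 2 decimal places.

Total N = 11+13+8+6 = 38, so the proportions are 0.2895, 0.3421, 0.2105, 0.1579 (working shown to 4 dp, full precision carried).
D = 0.2895² + 0.3421² + 0.2105² + 0.1579² = 0.0838 + 0.1170 + 0.0443 + 0.0249 = 0.2701.
So 1 − D = 0.7299, i.e. 0.73 to 2 decimal places.

0.73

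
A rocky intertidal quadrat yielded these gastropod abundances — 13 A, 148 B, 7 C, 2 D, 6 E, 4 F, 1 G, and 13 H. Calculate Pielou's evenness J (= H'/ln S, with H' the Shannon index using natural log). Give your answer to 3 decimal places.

Total N = 13+148+7+2+6+4+1+13 = 194, so the proportions are 0.06701, 0.76289, 0.03608, 0.01031, 0.03093, 0.02062, 0.00515, 0.06701 (working shown to 5 dp, full precision carried).
H' = −Σ pᵢ ln pᵢ = −((-0.18112) + (-0.20647) + (-0.11986) + (-0.04716) + (-0.10751) + (-0.08003) + (-0.02715) + (-0.18112)) = 0.95044.
With S = 8 species, ln S = 2.07944, so J = 0.95044/2.07944 = 0.45706, i.e. 0.457 to 3 decimal places.

0.457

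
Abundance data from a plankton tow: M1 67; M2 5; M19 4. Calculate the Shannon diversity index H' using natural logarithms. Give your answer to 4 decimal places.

0.4451

Total N = 67+5+4 = 76, so the proportions are 0.881579, 0.065789, 0.052632 (working shown to 6 dp, full precision carried).
Each pᵢ ln pᵢ term: 0.881579×(-0.126041)=-0.111115, 0.065789×(-2.721295)=-0.179033, 0.052632×(-2.944439)=-0.154970.
Sum = -0.445118, so H' = 0.4451.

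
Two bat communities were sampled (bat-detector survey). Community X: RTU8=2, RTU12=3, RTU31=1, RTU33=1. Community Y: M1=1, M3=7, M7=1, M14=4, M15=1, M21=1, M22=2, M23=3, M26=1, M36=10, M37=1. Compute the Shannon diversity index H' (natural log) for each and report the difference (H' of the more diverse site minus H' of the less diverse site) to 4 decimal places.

Community X: N=7, proportions 0.285714, 0.428571, 0.142857, 0.142857, giving H' = 1.277034 (working shown to 6 dp, full precision carried).
Community Y: N=32, proportions 0.03125, 0.21875, 0.03125, 0.125, 0.03125, 0.03125, 0.0625, 0.09375, 0.03125, 0.3125, 0.03125, giving H' = 2.000907.
Difference = |1.277034 − 2.000907| = 0.723873, i.e. 0.7239 to 4 decimal places.

0.7239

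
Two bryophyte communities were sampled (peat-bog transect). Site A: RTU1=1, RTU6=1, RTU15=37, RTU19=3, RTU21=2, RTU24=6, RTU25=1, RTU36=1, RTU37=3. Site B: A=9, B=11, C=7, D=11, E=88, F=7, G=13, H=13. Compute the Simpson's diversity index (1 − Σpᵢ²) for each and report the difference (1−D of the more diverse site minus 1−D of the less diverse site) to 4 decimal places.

Site A: N=55, proportions 0.018182, 0.018182, 0.672727, 0.054545, 0.036364, 0.109091, 0.018182, 0.018182, 0.054545, giving 1−D = 0.526942 (working shown to 6 dp, full precision carried).
Site B: N=159, proportions 0.056604, 0.069182, 0.044025, 0.069182, 0.553459, 0.044025, 0.081761, 0.081761, giving 1−D = 0.663660.
Difference = |0.526942 − 0.663660| = 0.136718, i.e. 0.1367 to 4 decimal places.

0.1367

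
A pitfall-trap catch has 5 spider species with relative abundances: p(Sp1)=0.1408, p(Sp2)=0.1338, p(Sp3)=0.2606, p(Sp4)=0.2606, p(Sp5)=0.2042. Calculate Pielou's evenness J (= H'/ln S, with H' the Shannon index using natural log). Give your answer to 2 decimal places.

0.98

H' = −Σ pᵢ ln pᵢ = −((-0.2760) + (-0.2691) + (-0.3504) + (-0.3504) + (-0.3244)) = 1.5704 (working shown to 4 dp, full precision carried).
With S = 5 species, ln S = 1.6094, so J = 1.5704/1.6094 = 0.9758, i.e. 0.98 to 2 decimal places.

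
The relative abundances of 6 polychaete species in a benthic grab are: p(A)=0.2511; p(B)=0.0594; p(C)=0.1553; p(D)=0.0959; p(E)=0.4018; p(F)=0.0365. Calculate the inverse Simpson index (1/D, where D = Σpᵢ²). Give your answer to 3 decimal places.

3.807

D = 0.2511² + 0.0594² + 0.1553² + 0.0959² + 0.4018² + 0.0365² = 0.0630512 + 0.0035284 + 0.0241181 + 0.0091968 + 0.1614432 + 0.0013322 = 0.2626700 (working shown to 7 dp, full precision carried).
So 1/D = 3.80706, i.e. 3.807 to 3 decimal places.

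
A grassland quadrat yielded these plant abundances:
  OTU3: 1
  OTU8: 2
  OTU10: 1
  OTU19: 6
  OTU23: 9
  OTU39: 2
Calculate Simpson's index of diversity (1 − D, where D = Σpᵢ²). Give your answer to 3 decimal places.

Total N = 1+2+1+6+9+2 = 21, so the proportions are 0.04762, 0.09524, 0.04762, 0.28571, 0.42857, 0.09524 (working shown to 5 dp, full precision carried).
D = 0.04762² + 0.09524² + 0.04762² + 0.28571² + 0.42857² + 0.09524² = 0.00227 + 0.00907 + 0.00227 + 0.08163 + 0.18367 + 0.00907 = 0.28798.
So 1 − D = 0.71202, i.e. 0.712 to 3 decimal places.

0.712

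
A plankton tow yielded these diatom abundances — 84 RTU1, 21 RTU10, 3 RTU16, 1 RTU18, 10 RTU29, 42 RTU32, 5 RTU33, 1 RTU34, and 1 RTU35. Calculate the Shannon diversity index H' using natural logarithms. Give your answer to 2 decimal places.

Total N = 84+21+3+1+10+42+5+1+1 = 168, so the proportions are 0.5, 0.125, 0.0179, 0.006, 0.0595, 0.25, 0.0298, 0.006, 0.006 (working shown to 4 dp, full precision carried).
Each pᵢ ln pᵢ term: 0.5×(-0.6931)=-0.3466, 0.125×(-2.0794)=-0.2599, 0.0179×(-4.0254)=-0.0719, 0.006×(-5.1240)=-0.0305, 0.0595×(-2.8214)=-0.1679, 0.25×(-1.3863)=-0.3466, 0.0298×(-3.5145)=-0.1046, 0.006×(-5.1240)=-0.0305, 0.006×(-5.1240)=-0.0305.
Sum = -1.3890, so H' = 1.39.

1.39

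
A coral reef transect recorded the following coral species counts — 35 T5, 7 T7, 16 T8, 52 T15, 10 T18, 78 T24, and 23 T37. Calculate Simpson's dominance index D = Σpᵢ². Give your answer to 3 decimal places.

0.224

Total N = 35+7+16+52+10+78+23 = 221, so the proportions are 0.15837, 0.03167, 0.0724, 0.23529, 0.04525, 0.35294, 0.10407 (working shown to 5 dp, full precision carried).
D = 0.15837² + 0.03167² + 0.0724² + 0.23529² + 0.04525² + 0.35294² + 0.10407² = 0.02508 + 0.00100 + 0.00524 + 0.05536 + 0.00205 + 0.12457 + 0.01083 = 0.22414.
To 3 decimal places, D = 0.224.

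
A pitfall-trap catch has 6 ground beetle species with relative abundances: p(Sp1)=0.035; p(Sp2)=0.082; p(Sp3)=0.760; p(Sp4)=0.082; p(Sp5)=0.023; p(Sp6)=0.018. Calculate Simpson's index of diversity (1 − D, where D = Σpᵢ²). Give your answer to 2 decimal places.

D = 0.035² + 0.082² + 0.76² + 0.082² + 0.023² + 0.018² = 0.0012 + 0.0067 + 0.5776 + 0.0067 + 0.0005 + 0.0003 = 0.5931 (working shown to 4 dp, full precision carried).
So 1 − D = 0.4069, i.e. 0.41 to 2 decimal places.

0.41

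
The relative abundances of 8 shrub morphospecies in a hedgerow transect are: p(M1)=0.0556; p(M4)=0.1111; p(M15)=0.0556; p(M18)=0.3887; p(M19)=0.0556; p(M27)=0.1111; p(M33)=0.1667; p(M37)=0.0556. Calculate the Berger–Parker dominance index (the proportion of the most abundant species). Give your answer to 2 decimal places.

0.39

The largest proportion is 0.3887, i.e. d = 0.39 to 2 decimal places.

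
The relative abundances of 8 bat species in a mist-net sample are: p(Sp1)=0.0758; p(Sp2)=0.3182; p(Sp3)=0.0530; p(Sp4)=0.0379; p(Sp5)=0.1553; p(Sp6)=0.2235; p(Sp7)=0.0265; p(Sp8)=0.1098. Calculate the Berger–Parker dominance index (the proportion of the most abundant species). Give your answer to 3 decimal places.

The largest proportion is 0.3182, i.e. d = 0.318 to 3 decimal places.

0.318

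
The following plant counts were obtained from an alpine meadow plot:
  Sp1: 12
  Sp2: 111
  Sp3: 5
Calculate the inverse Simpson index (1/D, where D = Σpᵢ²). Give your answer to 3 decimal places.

1.312

Total N = 12+111+5 = 128, so the proportions are 0.09375, 0.867188, 0.039062 (working shown to 6 dp, full precision carried).
D = 0.09375² + 0.867188² + 0.039062² = 0.008789 + 0.752014 + 0.001526 = 0.762329.
So 1/D = 1.31177, i.e. 1.312 to 3 decimal places.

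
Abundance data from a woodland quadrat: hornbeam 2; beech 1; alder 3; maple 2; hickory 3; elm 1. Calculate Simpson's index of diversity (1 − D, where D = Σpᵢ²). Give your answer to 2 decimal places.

Total N = 2+1+3+2+3+1 = 12, so the proportions are 0.1667, 0.0833, 0.25, 0.1667, 0.25, 0.0833 (working shown to 4 dp, full precision carried).
D = 0.1667² + 0.0833² + 0.25² + 0.1667² + 0.25² + 0.0833² = 0.0278 + 0.0069 + 0.0625 + 0.0278 + 0.0625 + 0.0069 = 0.1944.
So 1 − D = 0.8056, i.e. 0.81 to 2 decimal places.

0.81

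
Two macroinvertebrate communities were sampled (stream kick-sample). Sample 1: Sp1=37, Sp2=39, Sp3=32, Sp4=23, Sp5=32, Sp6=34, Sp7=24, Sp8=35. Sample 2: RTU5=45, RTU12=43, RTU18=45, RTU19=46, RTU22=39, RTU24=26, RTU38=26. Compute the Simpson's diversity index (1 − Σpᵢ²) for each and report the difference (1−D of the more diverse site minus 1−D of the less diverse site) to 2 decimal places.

Sample 1: N=256, proportions 0.14453, 0.15234, 0.125, 0.08984, 0.125, 0.13281, 0.09375, 0.13672, giving 1−D = 0.87146 (working shown to 5 dp, full precision carried).
Sample 2: N=270, proportions 0.16667, 0.15926, 0.16667, 0.17037, 0.14444, 0.0963, 0.0963, giving 1−D = 0.85064.
Difference = |0.87146 − 0.85064| = 0.02082, i.e. 0.02 to 2 decimal places.

0.02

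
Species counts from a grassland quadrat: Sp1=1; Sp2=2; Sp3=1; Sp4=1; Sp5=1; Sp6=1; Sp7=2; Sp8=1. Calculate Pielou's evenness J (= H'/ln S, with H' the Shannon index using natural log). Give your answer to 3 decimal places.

0.974

Total N = 1+2+1+1+1+1+2+1 = 10, so the proportions are 0.1, 0.2, 0.1, 0.1, 0.1, 0.1, 0.2, 0.1 (working shown to 5 dp, full precision carried).
H' = −Σ pᵢ ln pᵢ = −((-0.23026) + (-0.32189) + (-0.23026) + (-0.23026) + (-0.23026) + (-0.23026) + (-0.32189) + (-0.23026)) = 2.02533.
With S = 8 species, ln S = 2.07944, so J = 2.02533/2.07944 = 0.97398, i.e. 0.974 to 3 decimal places.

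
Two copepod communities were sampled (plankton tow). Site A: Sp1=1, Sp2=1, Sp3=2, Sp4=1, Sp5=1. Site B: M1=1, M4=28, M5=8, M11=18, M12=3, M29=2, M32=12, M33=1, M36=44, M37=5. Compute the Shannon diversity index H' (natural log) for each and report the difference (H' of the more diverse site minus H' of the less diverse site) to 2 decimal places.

Site A: N=6, proportions 0.1667, 0.1667, 0.3333, 0.1667, 0.1667, giving H' = 1.5607 (working shown to 4 dp, full precision carried).
Site B: N=122, proportions 0.0082, 0.2295, 0.0656, 0.1475, 0.0246, 0.0164, 0.0984, 0.0082, 0.3607, 0.041, giving H' = 1.7629.
Difference = |1.5607 − 1.7629| = 0.2022, i.e. 0.20 to 2 decimal places.

0.20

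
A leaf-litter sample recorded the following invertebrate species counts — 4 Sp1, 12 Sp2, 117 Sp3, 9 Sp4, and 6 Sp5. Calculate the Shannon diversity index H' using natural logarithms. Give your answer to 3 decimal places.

0.787

Total N = 4+12+117+9+6 = 148, so the proportions are 0.02703, 0.08108, 0.79054, 0.06081, 0.04054 (working shown to 5 dp, full precision carried).
Each pᵢ ln pᵢ term: 0.02703×(-3.61092)=-0.09759, 0.08108×(-2.51231)=-0.20370, 0.79054×(-0.23504)=-0.18581, 0.06081×(-2.79999)=-0.17027, 0.04054×(-3.20545)=-0.12995.
Sum = -0.78732, so H' = 0.787.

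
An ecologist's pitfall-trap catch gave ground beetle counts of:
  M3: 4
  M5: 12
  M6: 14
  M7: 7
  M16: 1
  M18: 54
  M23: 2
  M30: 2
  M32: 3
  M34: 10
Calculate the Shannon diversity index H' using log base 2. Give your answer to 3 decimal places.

2.395

Total N = 4+12+14+7+1+54+2+2+3+10 = 109, so the proportions are 0.0367, 0.11009, 0.12844, 0.06422, 0.00917, 0.49541, 0.01835, 0.01835, 0.02752, 0.09174 (working shown to 5 dp, full precision carried).
Each pᵢ log₂ pᵢ term: 0.0367×(-4.76818)=-0.17498, 0.11009×(-3.18322)=-0.35045, 0.12844×(-2.96083)=-0.38029, 0.06422×(-3.96083)=-0.25437, 0.00917×(-6.76818)=-0.06209, 0.49541×(-1.01330)=-0.50200, 0.01835×(-5.76818)=-0.10584, 0.01835×(-5.76818)=-0.10584, 0.02752×(-5.18322)=-0.14266, 0.09174×(-3.44626)=-0.31617.
Sum = -2.39468, so H' = 2.395.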